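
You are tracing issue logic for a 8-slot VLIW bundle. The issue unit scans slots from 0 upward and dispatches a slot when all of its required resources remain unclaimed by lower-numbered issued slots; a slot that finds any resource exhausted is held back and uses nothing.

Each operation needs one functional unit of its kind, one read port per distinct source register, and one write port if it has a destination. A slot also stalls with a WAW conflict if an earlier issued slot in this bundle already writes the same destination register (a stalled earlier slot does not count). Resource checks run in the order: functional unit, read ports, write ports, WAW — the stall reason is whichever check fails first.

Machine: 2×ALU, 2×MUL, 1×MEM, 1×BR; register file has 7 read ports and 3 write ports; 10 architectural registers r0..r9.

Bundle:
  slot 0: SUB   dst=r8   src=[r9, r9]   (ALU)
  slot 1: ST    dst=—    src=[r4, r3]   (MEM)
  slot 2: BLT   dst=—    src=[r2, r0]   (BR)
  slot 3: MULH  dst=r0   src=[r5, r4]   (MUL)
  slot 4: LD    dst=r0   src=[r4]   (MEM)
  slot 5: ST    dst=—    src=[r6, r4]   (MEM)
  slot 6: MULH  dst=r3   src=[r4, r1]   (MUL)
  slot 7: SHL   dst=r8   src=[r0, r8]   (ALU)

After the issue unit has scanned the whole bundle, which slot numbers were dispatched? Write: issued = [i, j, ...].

  0. ALU→r8 ⇒ go  {1A/2Mu/1Ld/1B | 6r 2w}
  1. MEM ⇒ go  {1A/2Mu/0Ld/1B | 4r 2w}
  2. BR ⇒ go  {1A/2Mu/0Ld/0B | 2r 2w}
  3. MUL→r0 ⇒ go  {1A/1Mu/0Ld/0B | 0r 1w}
  4. MEM→r0 ⇒ no(FU)  {1A/1Mu/0Ld/0B | 0r 1w}
  5. MEM ⇒ no(FU)  {1A/1Mu/0Ld/0B | 0r 1w}
  6. MUL→r3 ⇒ no(RD_PORT)  {1A/1Mu/0Ld/0B | 0r 1w}
  7. ALU→r8 ⇒ no(RD_PORT)  {1A/1Mu/0Ld/0B | 0r 1w}

issued = [0, 1, 2, 3]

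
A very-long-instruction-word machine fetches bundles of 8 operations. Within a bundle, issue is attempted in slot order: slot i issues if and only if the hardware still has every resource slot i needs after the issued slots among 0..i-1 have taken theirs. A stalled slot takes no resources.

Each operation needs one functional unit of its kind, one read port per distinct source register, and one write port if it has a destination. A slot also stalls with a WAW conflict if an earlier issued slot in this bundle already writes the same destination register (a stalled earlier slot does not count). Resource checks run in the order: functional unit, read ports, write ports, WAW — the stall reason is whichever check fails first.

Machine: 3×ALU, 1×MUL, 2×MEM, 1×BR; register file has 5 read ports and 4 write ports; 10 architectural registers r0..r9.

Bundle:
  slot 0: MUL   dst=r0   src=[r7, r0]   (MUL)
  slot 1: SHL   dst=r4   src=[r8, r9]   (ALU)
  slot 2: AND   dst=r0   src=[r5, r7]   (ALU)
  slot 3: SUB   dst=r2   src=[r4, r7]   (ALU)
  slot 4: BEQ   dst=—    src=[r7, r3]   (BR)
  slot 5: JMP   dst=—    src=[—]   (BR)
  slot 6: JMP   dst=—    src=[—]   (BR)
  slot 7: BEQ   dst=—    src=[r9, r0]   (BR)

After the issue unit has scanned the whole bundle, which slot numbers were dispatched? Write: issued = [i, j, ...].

issued = [0, 1, 5]

[0] MUL needs rd=2 wr=1: ok; after: ALU=3 MUL=0 MEM=2 BR=1, R=3, W=3
[1] ALU needs rd=2 wr=1: ok; after: ALU=2 MUL=0 MEM=2 BR=1, R=1, W=2
[2] ALU needs rd=2 wr=1: RD_PORT; after: ALU=2 MUL=0 MEM=2 BR=1, R=1, W=2
[3] ALU needs rd=2 wr=1: RD_PORT; after: ALU=2 MUL=0 MEM=2 BR=1, R=1, W=2
[4] BR needs rd=2 wr=0: RD_PORT; after: ALU=2 MUL=0 MEM=2 BR=1, R=1, W=2
[5] BR needs rd=0 wr=0: ok; after: ALU=2 MUL=0 MEM=2 BR=0, R=1, W=2
[6] BR needs rd=0 wr=0: FU; after: ALU=2 MUL=0 MEM=2 BR=0, R=1, W=2
[7] BR needs rd=2 wr=0: FU; after: ALU=2 MUL=0 MEM=2 BR=0, R=1, W=2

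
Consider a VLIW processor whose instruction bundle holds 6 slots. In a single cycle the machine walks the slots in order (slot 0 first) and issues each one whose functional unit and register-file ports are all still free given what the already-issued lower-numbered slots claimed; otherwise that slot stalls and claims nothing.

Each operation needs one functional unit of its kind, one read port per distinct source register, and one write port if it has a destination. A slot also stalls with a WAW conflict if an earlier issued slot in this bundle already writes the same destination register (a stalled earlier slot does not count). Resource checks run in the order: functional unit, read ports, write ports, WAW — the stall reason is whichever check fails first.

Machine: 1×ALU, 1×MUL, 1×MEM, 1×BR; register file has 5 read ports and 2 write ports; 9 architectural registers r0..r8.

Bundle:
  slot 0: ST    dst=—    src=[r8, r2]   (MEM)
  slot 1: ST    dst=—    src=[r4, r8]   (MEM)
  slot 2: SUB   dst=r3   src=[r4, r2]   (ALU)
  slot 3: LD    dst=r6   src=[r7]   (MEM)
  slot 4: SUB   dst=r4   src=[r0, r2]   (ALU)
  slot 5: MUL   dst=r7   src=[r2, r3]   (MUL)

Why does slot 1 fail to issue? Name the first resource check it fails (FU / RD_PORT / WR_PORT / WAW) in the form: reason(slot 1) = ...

(0) want 1×MEM +2rd +0wr — yes → AL1|MU1|ME0|BR1|rd3|wr2
(1) want 1×MEM +2rd +0wr — FU → AL1|MU1|ME0|BR1|rd3|wr2
(2) want 1×ALU +2rd +1wr — yes → AL0|MU1|ME0|BR1|rd1|wr1
(3) want 1×MEM +1rd +1wr — FU → AL0|MU1|ME0|BR1|rd1|wr1
(4) want 1×ALU +2rd +1wr — FU → AL0|MU1|ME0|BR1|rd1|wr1
(5) want 1×MUL +2rd +1wr — RD_PORT → AL0|MU1|ME0|BR1|rd1|wr1

reason(slot 1) = FU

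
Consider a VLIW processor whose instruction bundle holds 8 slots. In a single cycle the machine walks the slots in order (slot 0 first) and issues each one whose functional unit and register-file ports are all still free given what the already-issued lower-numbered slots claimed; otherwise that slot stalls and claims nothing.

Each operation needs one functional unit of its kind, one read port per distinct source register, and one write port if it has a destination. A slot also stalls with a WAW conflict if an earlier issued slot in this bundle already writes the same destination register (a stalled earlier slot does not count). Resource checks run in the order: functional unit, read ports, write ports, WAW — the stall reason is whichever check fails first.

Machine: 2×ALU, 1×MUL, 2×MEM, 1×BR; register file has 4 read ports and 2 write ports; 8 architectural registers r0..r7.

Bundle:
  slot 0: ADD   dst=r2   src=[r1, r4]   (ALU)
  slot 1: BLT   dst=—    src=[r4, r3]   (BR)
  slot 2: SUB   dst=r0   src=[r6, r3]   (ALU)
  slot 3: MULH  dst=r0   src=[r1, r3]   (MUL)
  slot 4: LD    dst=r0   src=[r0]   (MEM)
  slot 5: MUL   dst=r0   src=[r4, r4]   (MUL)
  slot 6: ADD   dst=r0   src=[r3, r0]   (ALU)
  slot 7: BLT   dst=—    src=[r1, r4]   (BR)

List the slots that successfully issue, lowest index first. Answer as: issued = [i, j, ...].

  0. ALU→r2 ⇒ go  {1A/1Mu/2Ld/1B | 2r 1w}
  1. BR ⇒ go  {1A/1Mu/2Ld/0B | 0r 1w}
  2. ALU→r0 ⇒ no(RD_PORT)  {1A/1Mu/2Ld/0B | 0r 1w}
  3. MUL→r0 ⇒ no(RD_PORT)  {1A/1Mu/2Ld/0B | 0r 1w}
  4. MEM→r0 ⇒ no(RD_PORT)  {1A/1Mu/2Ld/0B | 0r 1w}
  5. MUL→r0 ⇒ no(RD_PORT)  {1A/1Mu/2Ld/0B | 0r 1w}
  6. ALU→r0 ⇒ no(RD_PORT)  {1A/1Mu/2Ld/0B | 0r 1w}
  7. BR ⇒ no(FU)  {1A/1Mu/2Ld/0B | 0r 1w}

issued = [0, 1]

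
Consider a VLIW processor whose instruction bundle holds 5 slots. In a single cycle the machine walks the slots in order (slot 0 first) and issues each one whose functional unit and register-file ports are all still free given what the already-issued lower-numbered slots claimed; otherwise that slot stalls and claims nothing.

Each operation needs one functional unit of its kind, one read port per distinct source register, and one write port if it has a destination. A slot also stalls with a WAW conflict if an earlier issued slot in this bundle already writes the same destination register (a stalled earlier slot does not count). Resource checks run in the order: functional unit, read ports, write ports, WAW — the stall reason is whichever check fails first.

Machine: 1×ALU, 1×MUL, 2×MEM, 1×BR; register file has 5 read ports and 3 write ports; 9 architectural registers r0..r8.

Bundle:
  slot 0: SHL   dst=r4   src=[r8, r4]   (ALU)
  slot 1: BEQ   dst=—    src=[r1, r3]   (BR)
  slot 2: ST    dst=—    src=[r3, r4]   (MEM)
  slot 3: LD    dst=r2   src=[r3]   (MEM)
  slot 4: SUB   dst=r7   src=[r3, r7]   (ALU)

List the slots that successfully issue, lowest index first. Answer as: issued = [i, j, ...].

issued = [0, 1, 3]

slot 0 (ALU): ISSUE — free A0,Mu1,Ld2,B1 rp3 wp2
slot 1 (BR): ISSUE — free A0,Mu1,Ld2,B0 rp1 wp2
slot 2 (MEM): stall RD_PORT — free A0,Mu1,Ld2,B0 rp1 wp2
slot 3 (MEM): ISSUE — free A0,Mu1,Ld1,B0 rp0 wp1
slot 4 (ALU): stall FU — free A0,Mu1,Ld1,B0 rp0 wp1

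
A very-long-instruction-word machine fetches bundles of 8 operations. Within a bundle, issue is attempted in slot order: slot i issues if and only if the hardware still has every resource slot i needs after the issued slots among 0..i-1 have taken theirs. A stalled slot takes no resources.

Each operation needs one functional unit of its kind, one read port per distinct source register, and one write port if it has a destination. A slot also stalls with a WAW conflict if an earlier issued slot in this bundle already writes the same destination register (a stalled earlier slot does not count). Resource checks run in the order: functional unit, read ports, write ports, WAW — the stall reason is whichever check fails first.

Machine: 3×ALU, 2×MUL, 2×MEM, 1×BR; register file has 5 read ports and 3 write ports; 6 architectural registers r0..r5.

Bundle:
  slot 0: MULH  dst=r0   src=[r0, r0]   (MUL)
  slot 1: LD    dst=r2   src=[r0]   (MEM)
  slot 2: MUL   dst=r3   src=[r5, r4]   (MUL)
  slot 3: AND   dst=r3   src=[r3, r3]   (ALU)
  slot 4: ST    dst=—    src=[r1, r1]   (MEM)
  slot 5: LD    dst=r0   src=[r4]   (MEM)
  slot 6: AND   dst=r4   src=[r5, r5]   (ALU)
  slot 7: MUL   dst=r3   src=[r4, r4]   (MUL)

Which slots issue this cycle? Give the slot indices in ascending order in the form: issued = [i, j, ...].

[0] MUL needs rd=1 wr=1: ok; after: ALU=3 MUL=1 MEM=2 BR=1, R=4, W=2
[1] MEM needs rd=1 wr=1: ok; after: ALU=3 MUL=1 MEM=1 BR=1, R=3, W=1
[2] MUL needs rd=2 wr=1: ok; after: ALU=3 MUL=0 MEM=1 BR=1, R=1, W=0
[3] ALU needs rd=1 wr=1: WR_PORT; after: ALU=3 MUL=0 MEM=1 BR=1, R=1, W=0
[4] MEM needs rd=1 wr=0: ok; after: ALU=3 MUL=0 MEM=0 BR=1, R=0, W=0
[5] MEM needs rd=1 wr=1: FU; after: ALU=3 MUL=0 MEM=0 BR=1, R=0, W=0
[6] ALU needs rd=1 wr=1: RD_PORT; after: ALU=3 MUL=0 MEM=0 BR=1, R=0, W=0
[7] MUL needs rd=1 wr=1: FU; after: ALU=3 MUL=0 MEM=0 BR=1, R=0, W=0

issued = [0, 1, 2, 4]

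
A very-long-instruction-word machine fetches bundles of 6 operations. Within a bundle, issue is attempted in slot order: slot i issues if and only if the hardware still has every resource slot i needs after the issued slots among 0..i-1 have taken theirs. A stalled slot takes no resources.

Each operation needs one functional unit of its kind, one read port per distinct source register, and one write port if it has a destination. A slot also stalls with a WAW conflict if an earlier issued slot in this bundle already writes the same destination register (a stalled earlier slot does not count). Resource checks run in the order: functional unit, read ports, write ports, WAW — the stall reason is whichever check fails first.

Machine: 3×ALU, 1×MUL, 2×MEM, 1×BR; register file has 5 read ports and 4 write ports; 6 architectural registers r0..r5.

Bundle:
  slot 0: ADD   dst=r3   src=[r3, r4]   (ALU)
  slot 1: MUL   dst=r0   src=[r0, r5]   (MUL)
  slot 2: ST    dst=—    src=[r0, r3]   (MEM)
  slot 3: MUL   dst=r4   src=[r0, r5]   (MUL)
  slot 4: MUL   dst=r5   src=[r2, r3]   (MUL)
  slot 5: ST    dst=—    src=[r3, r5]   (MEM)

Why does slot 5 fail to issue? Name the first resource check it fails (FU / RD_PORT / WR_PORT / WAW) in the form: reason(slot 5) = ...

reason(slot 5) = RD_PORT

#0 ALU src=r3,r4 dispatched  <A:2 Mu:1 Ld:2 B:1 rd:3 wr:3>
#1 MUL src=r0,r5 dispatched  <A:2 Mu:0 Ld:2 B:1 rd:1 wr:2>
#2 MEM src=r0,r3 held:RD_PORT  <A:2 Mu:0 Ld:2 B:1 rd:1 wr:2>
#3 MUL src=r0,r5 held:FU  <A:2 Mu:0 Ld:2 B:1 rd:1 wr:2>
#4 MUL src=r2,r3 held:FU  <A:2 Mu:0 Ld:2 B:1 rd:1 wr:2>
#5 MEM src=r3,r5 held:RD_PORT  <A:2 Mu:0 Ld:2 B:1 rd:1 wr:2>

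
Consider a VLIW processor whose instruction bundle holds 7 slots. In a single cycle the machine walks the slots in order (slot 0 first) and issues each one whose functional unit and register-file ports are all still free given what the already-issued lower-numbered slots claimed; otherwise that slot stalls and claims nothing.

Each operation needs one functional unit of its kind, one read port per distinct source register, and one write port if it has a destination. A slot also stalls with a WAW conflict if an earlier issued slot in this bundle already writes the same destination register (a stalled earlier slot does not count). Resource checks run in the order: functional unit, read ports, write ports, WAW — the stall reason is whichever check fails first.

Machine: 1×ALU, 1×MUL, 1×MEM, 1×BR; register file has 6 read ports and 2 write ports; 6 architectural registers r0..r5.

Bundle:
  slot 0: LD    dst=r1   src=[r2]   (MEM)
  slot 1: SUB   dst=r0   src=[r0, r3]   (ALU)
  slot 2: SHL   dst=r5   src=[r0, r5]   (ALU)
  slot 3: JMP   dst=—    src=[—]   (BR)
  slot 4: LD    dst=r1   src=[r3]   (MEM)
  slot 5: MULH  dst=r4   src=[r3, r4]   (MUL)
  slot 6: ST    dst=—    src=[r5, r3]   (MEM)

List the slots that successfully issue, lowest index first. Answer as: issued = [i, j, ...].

issued = [0, 1, 3]

#0 MEM src=r2 dispatched  <A:1 Mu:1 Ld:0 B:1 rd:5 wr:1>
#1 ALU src=r0,r3 dispatched  <A:0 Mu:1 Ld:0 B:1 rd:3 wr:0>
#2 ALU src=r0,r5 held:FU  <A:0 Mu:1 Ld:0 B:1 rd:3 wr:0>
#3 BR src=- dispatched  <A:0 Mu:1 Ld:0 B:0 rd:3 wr:0>
#4 MEM src=r3 held:FU  <A:0 Mu:1 Ld:0 B:0 rd:3 wr:0>
#5 MUL src=r3,r4 held:WR_PORT  <A:0 Mu:1 Ld:0 B:0 rd:3 wr:0>
#6 MEM src=r5,r3 held:FU  <A:0 Mu:1 Ld:0 B:0 rd:3 wr:0>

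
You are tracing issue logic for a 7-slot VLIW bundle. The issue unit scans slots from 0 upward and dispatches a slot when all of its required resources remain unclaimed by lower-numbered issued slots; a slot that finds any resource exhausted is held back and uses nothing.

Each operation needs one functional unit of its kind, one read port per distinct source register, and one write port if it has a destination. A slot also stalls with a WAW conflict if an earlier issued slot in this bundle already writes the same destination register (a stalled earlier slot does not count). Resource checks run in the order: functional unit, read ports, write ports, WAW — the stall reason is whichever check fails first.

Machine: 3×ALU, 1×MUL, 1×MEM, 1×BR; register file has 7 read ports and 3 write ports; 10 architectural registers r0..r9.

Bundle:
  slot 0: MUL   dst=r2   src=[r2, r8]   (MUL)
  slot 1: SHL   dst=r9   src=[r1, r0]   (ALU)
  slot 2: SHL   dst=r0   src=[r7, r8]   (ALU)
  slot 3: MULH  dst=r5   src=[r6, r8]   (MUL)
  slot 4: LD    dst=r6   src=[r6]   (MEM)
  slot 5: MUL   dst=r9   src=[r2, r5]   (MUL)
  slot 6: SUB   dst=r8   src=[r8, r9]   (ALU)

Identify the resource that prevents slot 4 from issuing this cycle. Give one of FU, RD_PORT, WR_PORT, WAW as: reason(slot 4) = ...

slot 0 (MUL): ISSUE — free A3,Mu0,Ld1,B1 rp5 wp2
slot 1 (ALU): ISSUE — free A2,Mu0,Ld1,B1 rp3 wp1
slot 2 (ALU): ISSUE — free A1,Mu0,Ld1,B1 rp1 wp0
slot 3 (MUL): stall FU — free A1,Mu0,Ld1,B1 rp1 wp0
slot 4 (MEM): stall WR_PORT — free A1,Mu0,Ld1,B1 rp1 wp0
slot 5 (MUL): stall FU — free A1,Mu0,Ld1,B1 rp1 wp0
slot 6 (ALU): stall RD_PORT — free A1,Mu0,Ld1,B1 rp1 wp0

reason(slot 4) = WR_PORT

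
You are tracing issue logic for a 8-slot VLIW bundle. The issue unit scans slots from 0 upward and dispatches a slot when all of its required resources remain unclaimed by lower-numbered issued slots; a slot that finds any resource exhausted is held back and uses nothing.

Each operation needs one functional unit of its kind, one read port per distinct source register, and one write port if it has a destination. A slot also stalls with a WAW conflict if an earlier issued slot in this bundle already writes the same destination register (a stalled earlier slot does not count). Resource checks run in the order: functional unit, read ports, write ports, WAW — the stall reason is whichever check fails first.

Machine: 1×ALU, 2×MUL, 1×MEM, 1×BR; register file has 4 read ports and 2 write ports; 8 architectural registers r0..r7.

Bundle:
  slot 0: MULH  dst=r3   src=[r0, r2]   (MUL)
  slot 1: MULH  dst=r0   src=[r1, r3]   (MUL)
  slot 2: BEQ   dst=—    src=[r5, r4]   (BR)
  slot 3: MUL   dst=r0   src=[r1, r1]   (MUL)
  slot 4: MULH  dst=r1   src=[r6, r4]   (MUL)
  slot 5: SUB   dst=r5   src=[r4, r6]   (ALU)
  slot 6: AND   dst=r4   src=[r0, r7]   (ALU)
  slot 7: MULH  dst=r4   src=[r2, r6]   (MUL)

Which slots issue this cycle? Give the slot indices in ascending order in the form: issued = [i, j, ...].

  0. MUL→r3 ⇒ go  {1A/1Mu/1Ld/1B | 2r 1w}
  1. MUL→r0 ⇒ go  {1A/0Mu/1Ld/1B | 0r 0w}
  2. BR ⇒ no(RD_PORT)  {1A/0Mu/1Ld/1B | 0r 0w}
  3. MUL→r0 ⇒ no(FU)  {1A/0Mu/1Ld/1B | 0r 0w}
  4. MUL→r1 ⇒ no(FU)  {1A/0Mu/1Ld/1B | 0r 0w}
  5. ALU→r5 ⇒ no(RD_PORT)  {1A/0Mu/1Ld/1B | 0r 0w}
  6. ALU→r4 ⇒ no(RD_PORT)  {1A/0Mu/1Ld/1B | 0r 0w}
  7. MUL→r4 ⇒ no(FU)  {1A/0Mu/1Ld/1B | 0r 0w}

issued = [0, 1]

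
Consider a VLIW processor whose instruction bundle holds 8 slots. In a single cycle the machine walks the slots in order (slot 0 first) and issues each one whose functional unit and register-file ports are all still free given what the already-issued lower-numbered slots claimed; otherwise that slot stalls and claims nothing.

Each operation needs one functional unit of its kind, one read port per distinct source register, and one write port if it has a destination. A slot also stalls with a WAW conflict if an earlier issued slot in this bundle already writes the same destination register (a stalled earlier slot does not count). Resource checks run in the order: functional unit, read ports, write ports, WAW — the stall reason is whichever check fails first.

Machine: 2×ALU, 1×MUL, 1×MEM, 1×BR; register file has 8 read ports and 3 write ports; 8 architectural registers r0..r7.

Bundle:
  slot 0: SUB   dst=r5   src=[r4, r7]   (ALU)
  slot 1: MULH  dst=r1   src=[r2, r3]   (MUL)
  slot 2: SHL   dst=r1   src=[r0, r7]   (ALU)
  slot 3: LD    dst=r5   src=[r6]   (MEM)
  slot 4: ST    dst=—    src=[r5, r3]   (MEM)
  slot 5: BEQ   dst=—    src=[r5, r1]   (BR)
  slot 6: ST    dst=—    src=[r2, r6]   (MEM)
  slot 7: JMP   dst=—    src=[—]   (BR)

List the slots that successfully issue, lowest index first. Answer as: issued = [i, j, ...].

issued = [0, 1, 4, 5]

(0) want 1×ALU +2rd +1wr — yes → AL1|MU1|ME1|BR1|rd6|wr2
(1) want 1×MUL +2rd +1wr — yes → AL1|MU0|ME1|BR1|rd4|wr1
(2) want 1×ALU +2rd +1wr — WAW → AL1|MU0|ME1|BR1|rd4|wr1
(3) want 1×MEM +1rd +1wr — WAW → AL1|MU0|ME1|BR1|rd4|wr1
(4) want 1×MEM +2rd +0wr — yes → AL1|MU0|ME0|BR1|rd2|wr1
(5) want 1×BR +2rd +0wr — yes → AL1|MU0|ME0|BR0|rd0|wr1
(6) want 1×MEM +2rd +0wr — FU → AL1|MU0|ME0|BR0|rd0|wr1
(7) want 1×BR +0rd +0wr — FU → AL1|MU0|ME0|BR0|rd0|wr1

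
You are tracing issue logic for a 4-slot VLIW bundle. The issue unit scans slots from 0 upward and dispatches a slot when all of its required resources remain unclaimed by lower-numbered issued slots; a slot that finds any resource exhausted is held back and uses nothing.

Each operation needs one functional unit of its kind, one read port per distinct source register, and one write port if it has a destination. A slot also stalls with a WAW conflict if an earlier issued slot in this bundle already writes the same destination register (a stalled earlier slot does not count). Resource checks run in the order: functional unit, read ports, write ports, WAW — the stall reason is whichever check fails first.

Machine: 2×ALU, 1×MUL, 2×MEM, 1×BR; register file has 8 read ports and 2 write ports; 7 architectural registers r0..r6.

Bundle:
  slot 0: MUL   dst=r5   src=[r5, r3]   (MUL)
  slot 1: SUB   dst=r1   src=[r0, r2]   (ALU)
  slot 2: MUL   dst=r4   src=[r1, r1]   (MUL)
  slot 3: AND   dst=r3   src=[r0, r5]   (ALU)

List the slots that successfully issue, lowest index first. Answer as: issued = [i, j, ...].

  0. MUL→r5 ⇒ go  {2A/0Mu/2Ld/1B | 6r 1w}
  1. ALU→r1 ⇒ go  {1A/0Mu/2Ld/1B | 4r 0w}
  2. MUL→r4 ⇒ no(FU)  {1A/0Mu/2Ld/1B | 4r 0w}
  3. ALU→r3 ⇒ no(WR_PORT)  {1A/0Mu/2Ld/1B | 4r 0w}

issued = [0, 1]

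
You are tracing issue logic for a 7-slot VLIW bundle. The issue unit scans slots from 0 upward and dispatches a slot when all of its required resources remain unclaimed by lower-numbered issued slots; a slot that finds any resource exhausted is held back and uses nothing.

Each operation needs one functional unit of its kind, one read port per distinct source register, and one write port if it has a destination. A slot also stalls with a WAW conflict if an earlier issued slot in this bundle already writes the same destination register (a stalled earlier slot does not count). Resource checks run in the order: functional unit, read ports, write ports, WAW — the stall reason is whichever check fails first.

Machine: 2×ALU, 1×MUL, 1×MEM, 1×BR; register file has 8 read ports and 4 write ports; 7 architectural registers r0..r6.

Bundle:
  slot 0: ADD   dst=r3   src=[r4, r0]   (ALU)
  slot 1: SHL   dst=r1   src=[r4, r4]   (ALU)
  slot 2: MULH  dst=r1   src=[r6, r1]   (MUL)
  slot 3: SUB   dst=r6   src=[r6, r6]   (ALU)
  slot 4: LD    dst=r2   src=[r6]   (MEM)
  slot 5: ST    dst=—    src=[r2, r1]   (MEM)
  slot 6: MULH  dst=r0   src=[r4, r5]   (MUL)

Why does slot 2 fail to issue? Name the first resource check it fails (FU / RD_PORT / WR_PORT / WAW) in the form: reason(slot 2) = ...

reason(slot 2) = WAW

[0] ALU needs rd=2 wr=1: ok; after: ALU=1 MUL=1 MEM=1 BR=1, R=6, W=3
[1] ALU needs rd=1 wr=1: ok; after: ALU=0 MUL=1 MEM=1 BR=1, R=5, W=2
[2] MUL needs rd=2 wr=1: WAW; after: ALU=0 MUL=1 MEM=1 BR=1, R=5, W=2
[3] ALU needs rd=1 wr=1: FU; after: ALU=0 MUL=1 MEM=1 BR=1, R=5, W=2
[4] MEM needs rd=1 wr=1: ok; after: ALU=0 MUL=1 MEM=0 BR=1, R=4, W=1
[5] MEM needs rd=2 wr=0: FU; after: ALU=0 MUL=1 MEM=0 BR=1, R=4, W=1
[6] MUL needs rd=2 wr=1: ok; after: ALU=0 MUL=0 MEM=0 BR=1, R=2, W=0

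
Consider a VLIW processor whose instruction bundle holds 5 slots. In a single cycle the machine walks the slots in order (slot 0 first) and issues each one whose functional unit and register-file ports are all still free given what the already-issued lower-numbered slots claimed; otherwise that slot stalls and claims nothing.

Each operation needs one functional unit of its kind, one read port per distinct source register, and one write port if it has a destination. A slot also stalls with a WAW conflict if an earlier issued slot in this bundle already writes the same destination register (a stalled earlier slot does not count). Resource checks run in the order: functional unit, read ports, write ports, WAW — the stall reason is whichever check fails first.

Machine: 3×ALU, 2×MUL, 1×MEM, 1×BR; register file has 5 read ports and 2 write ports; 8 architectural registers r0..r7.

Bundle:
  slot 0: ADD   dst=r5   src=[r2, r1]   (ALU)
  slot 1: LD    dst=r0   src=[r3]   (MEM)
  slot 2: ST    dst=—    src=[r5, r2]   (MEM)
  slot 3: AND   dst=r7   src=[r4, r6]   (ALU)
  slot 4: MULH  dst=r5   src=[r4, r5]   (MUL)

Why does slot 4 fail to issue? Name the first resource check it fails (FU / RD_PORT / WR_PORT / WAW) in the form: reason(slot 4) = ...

[0] ALU needs rd=2 wr=1: ok; after: ALU=2 MUL=2 MEM=1 BR=1, R=3, W=1
[1] MEM needs rd=1 wr=1: ok; after: ALU=2 MUL=2 MEM=0 BR=1, R=2, W=0
[2] MEM needs rd=2 wr=0: FU; after: ALU=2 MUL=2 MEM=0 BR=1, R=2, W=0
[3] ALU needs rd=2 wr=1: WR_PORT; after: ALU=2 MUL=2 MEM=0 BR=1, R=2, W=0
[4] MUL needs rd=2 wr=1: WR_PORT; after: ALU=2 MUL=2 MEM=0 BR=1, R=2, W=0

reason(slot 4) = WR_PORT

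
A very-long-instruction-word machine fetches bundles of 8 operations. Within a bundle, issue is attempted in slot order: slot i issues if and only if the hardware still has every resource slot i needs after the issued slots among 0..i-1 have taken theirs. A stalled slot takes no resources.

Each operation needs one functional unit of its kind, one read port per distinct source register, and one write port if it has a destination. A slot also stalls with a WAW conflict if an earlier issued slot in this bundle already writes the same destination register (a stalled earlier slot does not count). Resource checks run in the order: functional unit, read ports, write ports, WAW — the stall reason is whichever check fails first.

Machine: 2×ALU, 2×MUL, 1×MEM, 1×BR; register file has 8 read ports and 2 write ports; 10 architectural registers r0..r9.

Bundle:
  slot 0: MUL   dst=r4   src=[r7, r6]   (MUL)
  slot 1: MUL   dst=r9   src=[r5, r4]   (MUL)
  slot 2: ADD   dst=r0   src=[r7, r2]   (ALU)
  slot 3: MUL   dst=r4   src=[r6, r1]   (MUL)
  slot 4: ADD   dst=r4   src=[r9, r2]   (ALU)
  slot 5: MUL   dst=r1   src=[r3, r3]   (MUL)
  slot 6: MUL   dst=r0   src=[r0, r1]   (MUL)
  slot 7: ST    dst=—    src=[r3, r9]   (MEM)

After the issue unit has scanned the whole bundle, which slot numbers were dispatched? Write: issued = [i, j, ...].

slot 0 (MUL): ISSUE — free A2,Mu1,Ld1,B1 rp6 wp1
slot 1 (MUL): ISSUE — free A2,Mu0,Ld1,B1 rp4 wp0
slot 2 (ALU): stall WR_PORT — free A2,Mu0,Ld1,B1 rp4 wp0
slot 3 (MUL): stall FU — free A2,Mu0,Ld1,B1 rp4 wp0
slot 4 (ALU): stall WR_PORT — free A2,Mu0,Ld1,B1 rp4 wp0
slot 5 (MUL): stall FU — free A2,Mu0,Ld1,B1 rp4 wp0
slot 6 (MUL): stall FU — free A2,Mu0,Ld1,B1 rp4 wp0
slot 7 (MEM): ISSUE — free A2,Mu0,Ld0,B1 rp2 wp0

issued = [0, 1, 7]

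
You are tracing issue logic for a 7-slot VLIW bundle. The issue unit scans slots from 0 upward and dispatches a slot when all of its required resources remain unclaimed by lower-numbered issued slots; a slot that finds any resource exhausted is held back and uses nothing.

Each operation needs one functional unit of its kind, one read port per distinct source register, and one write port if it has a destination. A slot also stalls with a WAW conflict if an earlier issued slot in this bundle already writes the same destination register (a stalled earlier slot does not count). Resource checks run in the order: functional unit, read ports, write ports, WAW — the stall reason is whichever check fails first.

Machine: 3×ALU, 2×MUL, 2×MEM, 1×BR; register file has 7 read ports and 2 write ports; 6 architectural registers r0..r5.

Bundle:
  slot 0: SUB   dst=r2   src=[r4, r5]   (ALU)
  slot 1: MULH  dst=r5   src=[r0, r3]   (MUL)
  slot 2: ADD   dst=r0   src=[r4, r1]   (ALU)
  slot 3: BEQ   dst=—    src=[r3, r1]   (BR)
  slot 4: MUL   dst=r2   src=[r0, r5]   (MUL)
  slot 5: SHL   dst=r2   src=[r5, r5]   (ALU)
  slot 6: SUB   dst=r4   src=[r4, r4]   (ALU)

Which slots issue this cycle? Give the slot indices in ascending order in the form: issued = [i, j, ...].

(0) want 1×ALU +2rd +1wr — yes → AL2|MU2|ME2|BR1|rd5|wr1
(1) want 1×MUL +2rd +1wr — yes → AL2|MU1|ME2|BR1|rd3|wr0
(2) want 1×ALU +2rd +1wr — WR_PORT → AL2|MU1|ME2|BR1|rd3|wr0
(3) want 1×BR +2rd +0wr — yes → AL2|MU1|ME2|BR0|rd1|wr0
(4) want 1×MUL +2rd +1wr — RD_PORT → AL2|MU1|ME2|BR0|rd1|wr0
(5) want 1×ALU +1rd +1wr — WR_PORT → AL2|MU1|ME2|BR0|rd1|wr0
(6) want 1×ALU +1rd +1wr — WR_PORT → AL2|MU1|ME2|BR0|rd1|wr0

issued = [0, 1, 3]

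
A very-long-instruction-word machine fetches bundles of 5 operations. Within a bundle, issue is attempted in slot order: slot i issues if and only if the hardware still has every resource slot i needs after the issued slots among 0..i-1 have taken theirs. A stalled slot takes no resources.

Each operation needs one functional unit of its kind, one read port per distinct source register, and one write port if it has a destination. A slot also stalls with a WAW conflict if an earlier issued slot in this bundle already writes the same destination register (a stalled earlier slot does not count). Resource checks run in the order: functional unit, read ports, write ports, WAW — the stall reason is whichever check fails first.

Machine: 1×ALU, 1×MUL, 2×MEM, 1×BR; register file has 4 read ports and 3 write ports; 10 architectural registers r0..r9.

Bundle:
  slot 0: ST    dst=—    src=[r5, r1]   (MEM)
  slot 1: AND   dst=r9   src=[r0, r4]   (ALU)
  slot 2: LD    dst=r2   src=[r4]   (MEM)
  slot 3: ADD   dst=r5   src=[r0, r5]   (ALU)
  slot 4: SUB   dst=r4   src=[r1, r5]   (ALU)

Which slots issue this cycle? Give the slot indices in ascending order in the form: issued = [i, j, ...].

[0] MEM needs rd=2 wr=0: ok; after: ALU=1 MUL=1 MEM=1 BR=1, R=2, W=3
[1] ALU needs rd=2 wr=1: ok; after: ALU=0 MUL=1 MEM=1 BR=1, R=0, W=2
[2] MEM needs rd=1 wr=1: RD_PORT; after: ALU=0 MUL=1 MEM=1 BR=1, R=0, W=2
[3] ALU needs rd=2 wr=1: FU; after: ALU=0 MUL=1 MEM=1 BR=1, R=0, W=2
[4] ALU needs rd=2 wr=1: FU; after: ALU=0 MUL=1 MEM=1 BR=1, R=0, W=2

issued = [0, 1]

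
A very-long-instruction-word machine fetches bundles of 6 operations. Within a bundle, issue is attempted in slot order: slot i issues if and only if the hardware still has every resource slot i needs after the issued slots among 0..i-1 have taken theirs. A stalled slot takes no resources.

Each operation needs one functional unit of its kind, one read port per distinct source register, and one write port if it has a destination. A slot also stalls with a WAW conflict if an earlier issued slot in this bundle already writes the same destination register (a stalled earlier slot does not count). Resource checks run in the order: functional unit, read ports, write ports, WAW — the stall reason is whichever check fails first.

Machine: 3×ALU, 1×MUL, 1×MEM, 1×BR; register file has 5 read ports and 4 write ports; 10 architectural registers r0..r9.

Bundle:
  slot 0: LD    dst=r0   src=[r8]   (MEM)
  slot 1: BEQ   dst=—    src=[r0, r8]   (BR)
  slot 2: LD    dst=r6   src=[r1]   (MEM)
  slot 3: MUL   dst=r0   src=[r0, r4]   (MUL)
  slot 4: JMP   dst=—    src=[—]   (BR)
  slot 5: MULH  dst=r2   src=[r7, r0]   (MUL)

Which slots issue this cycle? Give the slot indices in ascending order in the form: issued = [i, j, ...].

#0 MEM src=r8 dispatched  <A:3 Mu:1 Ld:0 B:1 rd:4 wr:3>
#1 BR src=r0,r8 dispatched  <A:3 Mu:1 Ld:0 B:0 rd:2 wr:3>
#2 MEM src=r1 held:FU  <A:3 Mu:1 Ld:0 B:0 rd:2 wr:3>
#3 MUL src=r0,r4 held:WAW  <A:3 Mu:1 Ld:0 B:0 rd:2 wr:3>
#4 BR src=- held:FU  <A:3 Mu:1 Ld:0 B:0 rd:2 wr:3>
#5 MUL src=r7,r0 dispatched  <A:3 Mu:0 Ld:0 B:0 rd:0 wr:2>

issued = [0, 1, 5]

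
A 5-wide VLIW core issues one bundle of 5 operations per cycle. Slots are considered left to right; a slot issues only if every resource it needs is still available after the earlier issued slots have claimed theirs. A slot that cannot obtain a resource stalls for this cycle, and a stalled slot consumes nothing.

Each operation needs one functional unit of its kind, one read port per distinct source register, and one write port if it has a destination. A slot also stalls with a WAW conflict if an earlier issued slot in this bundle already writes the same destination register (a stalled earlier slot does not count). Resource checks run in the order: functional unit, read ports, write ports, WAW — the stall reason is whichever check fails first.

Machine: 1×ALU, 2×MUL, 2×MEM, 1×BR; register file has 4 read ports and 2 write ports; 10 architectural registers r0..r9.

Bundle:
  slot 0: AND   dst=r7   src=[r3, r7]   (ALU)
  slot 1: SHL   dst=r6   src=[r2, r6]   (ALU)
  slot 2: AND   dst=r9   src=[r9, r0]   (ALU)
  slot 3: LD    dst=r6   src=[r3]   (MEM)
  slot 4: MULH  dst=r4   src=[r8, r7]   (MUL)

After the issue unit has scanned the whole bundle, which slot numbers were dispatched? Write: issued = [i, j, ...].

slot 0 (ALU): ISSUE — free A0,Mu2,Ld2,B1 rp2 wp1
slot 1 (ALU): stall FU — free A0,Mu2,Ld2,B1 rp2 wp1
slot 2 (ALU): stall FU — free A0,Mu2,Ld2,B1 rp2 wp1
slot 3 (MEM): ISSUE — free A0,Mu2,Ld1,B1 rp1 wp0
slot 4 (MUL): stall RD_PORT — free A0,Mu2,Ld1,B1 rp1 wp0

issued = [0, 3]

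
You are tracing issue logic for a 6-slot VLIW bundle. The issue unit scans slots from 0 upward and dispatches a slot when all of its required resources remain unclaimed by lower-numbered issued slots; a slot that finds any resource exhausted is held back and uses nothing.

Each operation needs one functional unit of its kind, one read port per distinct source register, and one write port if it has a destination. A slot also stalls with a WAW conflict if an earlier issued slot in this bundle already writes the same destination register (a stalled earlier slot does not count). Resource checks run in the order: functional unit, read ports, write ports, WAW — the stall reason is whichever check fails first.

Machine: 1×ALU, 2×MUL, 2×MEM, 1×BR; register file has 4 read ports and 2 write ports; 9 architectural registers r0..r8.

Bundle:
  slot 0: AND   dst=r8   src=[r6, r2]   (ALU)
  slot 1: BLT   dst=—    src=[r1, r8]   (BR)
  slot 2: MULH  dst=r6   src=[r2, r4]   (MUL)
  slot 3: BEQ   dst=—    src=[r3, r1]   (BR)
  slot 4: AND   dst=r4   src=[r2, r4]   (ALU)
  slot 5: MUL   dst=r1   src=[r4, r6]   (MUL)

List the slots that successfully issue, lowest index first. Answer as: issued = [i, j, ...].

(0) want 1×ALU +2rd +1wr — yes → AL0|MU2|ME2|BR1|rd2|wr1
(1) want 1×BR +2rd +0wr — yes → AL0|MU2|ME2|BR0|rd0|wr1
(2) want 1×MUL +2rd +1wr — RD_PORT → AL0|MU2|ME2|BR0|rd0|wr1
(3) want 1×BR +2rd +0wr — FU → AL0|MU2|ME2|BR0|rd0|wr1
(4) want 1×ALU +2rd +1wr — FU → AL0|MU2|ME2|BR0|rd0|wr1
(5) want 1×MUL +2rd +1wr — RD_PORT → AL0|MU2|ME2|BR0|rd0|wr1

issued = [0, 1]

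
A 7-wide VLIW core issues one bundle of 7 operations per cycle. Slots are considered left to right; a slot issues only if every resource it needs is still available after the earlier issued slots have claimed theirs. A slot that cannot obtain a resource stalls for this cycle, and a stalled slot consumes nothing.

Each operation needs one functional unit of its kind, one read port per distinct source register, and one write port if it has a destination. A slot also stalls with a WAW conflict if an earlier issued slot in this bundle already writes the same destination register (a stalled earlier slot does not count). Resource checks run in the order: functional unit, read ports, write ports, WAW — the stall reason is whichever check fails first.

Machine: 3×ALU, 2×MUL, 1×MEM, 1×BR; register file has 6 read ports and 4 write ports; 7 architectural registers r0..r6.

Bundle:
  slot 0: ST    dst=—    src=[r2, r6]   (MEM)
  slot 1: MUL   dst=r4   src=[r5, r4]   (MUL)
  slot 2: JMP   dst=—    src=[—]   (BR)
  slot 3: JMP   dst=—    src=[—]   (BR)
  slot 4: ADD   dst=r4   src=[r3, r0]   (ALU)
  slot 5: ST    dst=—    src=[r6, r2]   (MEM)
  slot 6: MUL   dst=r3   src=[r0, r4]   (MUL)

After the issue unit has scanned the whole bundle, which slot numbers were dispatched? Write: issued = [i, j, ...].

issued = [0, 1, 2, 6]

[0] MEM needs rd=2 wr=0: ok; after: ALU=3 MUL=2 MEM=0 BR=1, R=4, W=4
[1] MUL needs rd=2 wr=1: ok; after: ALU=3 MUL=1 MEM=0 BR=1, R=2, W=3
[2] BR needs rd=0 wr=0: ok; after: ALU=3 MUL=1 MEM=0 BR=0, R=2, W=3
[3] BR needs rd=0 wr=0: FU; after: ALU=3 MUL=1 MEM=0 BR=0, R=2, W=3
[4] ALU needs rd=2 wr=1: WAW; after: ALU=3 MUL=1 MEM=0 BR=0, R=2, W=3
[5] MEM needs rd=2 wr=0: FU; after: ALU=3 MUL=1 MEM=0 BR=0, R=2, W=3
[6] MUL needs rd=2 wr=1: ok; after: ALU=3 MUL=0 MEM=0 BR=0, R=0, W=2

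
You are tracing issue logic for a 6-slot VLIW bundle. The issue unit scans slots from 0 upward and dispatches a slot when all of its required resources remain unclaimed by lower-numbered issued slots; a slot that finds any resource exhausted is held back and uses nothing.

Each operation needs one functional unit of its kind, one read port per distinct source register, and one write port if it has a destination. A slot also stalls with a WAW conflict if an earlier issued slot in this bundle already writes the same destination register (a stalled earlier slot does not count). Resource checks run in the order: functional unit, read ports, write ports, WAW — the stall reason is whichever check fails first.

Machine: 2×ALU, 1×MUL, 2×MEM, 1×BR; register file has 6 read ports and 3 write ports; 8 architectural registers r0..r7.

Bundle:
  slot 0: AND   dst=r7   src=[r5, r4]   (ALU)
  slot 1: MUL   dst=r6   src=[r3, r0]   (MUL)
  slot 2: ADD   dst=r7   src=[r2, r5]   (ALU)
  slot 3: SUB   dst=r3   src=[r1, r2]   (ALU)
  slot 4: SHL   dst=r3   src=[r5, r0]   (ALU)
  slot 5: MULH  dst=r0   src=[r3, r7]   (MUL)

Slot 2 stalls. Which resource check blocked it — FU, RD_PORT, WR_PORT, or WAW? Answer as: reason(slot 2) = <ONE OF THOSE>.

reason(slot 2) = WAW

  0. ALU→r7 ⇒ go  {1A/1Mu/2Ld/1B | 4r 2w}
  1. MUL→r6 ⇒ go  {1A/0Mu/2Ld/1B | 2r 1w}
  2. ALU→r7 ⇒ no(WAW)  {1A/0Mu/2Ld/1B | 2r 1w}
  3. ALU→r3 ⇒ go  {0A/0Mu/2Ld/1B | 0r 0w}
  4. ALU→r3 ⇒ no(FU)  {0A/0Mu/2Ld/1B | 0r 0w}
  5. MUL→r0 ⇒ no(FU)  {0A/0Mu/2Ld/1B | 0r 0w}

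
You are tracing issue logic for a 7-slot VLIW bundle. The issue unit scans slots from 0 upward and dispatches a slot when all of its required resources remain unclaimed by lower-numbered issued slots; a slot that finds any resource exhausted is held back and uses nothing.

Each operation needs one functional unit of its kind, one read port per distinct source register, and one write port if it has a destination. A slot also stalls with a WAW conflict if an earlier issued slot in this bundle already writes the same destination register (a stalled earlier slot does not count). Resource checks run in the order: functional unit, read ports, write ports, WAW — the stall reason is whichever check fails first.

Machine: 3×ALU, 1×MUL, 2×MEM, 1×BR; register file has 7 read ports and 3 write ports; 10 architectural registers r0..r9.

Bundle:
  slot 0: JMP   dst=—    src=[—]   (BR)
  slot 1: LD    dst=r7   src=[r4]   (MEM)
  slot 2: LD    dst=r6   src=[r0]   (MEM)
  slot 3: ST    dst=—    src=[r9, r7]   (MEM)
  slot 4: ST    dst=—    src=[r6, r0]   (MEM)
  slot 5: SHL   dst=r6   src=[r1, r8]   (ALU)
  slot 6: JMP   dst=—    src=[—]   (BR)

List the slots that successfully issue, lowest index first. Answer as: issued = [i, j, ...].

[0] BR needs rd=0 wr=0: ok; after: ALU=3 MUL=1 MEM=2 BR=0, R=7, W=3
[1] MEM needs rd=1 wr=1: ok; after: ALU=3 MUL=1 MEM=1 BR=0, R=6, W=2
[2] MEM needs rd=1 wr=1: ok; after: ALU=3 MUL=1 MEM=0 BR=0, R=5, W=1
[3] MEM needs rd=2 wr=0: FU; after: ALU=3 MUL=1 MEM=0 BR=0, R=5, W=1
[4] MEM needs rd=2 wr=0: FU; after: ALU=3 MUL=1 MEM=0 BR=0, R=5, W=1
[5] ALU needs rd=2 wr=1: WAW; after: ALU=3 MUL=1 MEM=0 BR=0, R=5, W=1
[6] BR needs rd=0 wr=0: FU; after: ALU=3 MUL=1 MEM=0 BR=0, R=5, W=1

issued = [0, 1, 2]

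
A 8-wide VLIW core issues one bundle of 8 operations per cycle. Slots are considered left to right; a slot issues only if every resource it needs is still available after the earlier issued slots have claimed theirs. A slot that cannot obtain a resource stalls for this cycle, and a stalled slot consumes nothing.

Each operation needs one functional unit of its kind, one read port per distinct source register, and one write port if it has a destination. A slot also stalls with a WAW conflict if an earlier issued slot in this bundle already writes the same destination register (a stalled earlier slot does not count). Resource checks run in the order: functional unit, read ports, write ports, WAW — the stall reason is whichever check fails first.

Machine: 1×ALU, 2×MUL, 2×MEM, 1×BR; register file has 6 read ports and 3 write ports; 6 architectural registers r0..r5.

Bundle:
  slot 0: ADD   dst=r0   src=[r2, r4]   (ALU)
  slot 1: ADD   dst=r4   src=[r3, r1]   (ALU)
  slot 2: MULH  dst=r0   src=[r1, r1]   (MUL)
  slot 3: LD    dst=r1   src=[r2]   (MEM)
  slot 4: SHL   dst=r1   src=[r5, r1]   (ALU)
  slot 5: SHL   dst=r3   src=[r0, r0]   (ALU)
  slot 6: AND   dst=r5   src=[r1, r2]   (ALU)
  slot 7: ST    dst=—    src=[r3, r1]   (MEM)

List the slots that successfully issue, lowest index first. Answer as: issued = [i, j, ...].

issued = [0, 3, 7]

#0 ALU src=r2,r4 dispatched  <A:0 Mu:2 Ld:2 B:1 rd:4 wr:2>
#1 ALU src=r3,r1 held:FU  <A:0 Mu:2 Ld:2 B:1 rd:4 wr:2>
#2 MUL src=r1,r1 held:WAW  <A:0 Mu:2 Ld:2 B:1 rd:4 wr:2>
#3 MEM src=r2 dispatched  <A:0 Mu:2 Ld:1 B:1 rd:3 wr:1>
#4 ALU src=r5,r1 held:FU  <A:0 Mu:2 Ld:1 B:1 rd:3 wr:1>
#5 ALU src=r0,r0 held:FU  <A:0 Mu:2 Ld:1 B:1 rd:3 wr:1>
#6 ALU src=r1,r2 held:FU  <A:0 Mu:2 Ld:1 B:1 rd:3 wr:1>
#7 MEM src=r3,r1 dispatched  <A:0 Mu:2 Ld:0 B:1 rd:1 wr:1>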